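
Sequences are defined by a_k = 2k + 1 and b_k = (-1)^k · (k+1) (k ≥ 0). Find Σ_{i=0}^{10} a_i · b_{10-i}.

6

The convolution is the x^10 coefficient of A(x)B(x).
Σ = 1·11 + 3·(-10) + 5·9 + 7·(-8) + 9·7 + 11·(-6) + 13·5 + 15·(-4) + 17·3 + 19·(-2) + 21·1 = 6.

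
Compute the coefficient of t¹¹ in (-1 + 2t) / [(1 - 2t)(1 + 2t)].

Partial fractions give a closed form: a_n = (-1)·(-2)^n.
At n = 11: a_11 = 2048.

2048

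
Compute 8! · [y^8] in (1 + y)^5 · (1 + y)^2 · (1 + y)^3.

1814400

The EGF product rule gives c_8 = Σ_{k_1+k_2+k_3=8} C(8; k_1,k_2,k_3) · ∏ g_i(k_i), where (1+y)^5 gives the falling factorial (5)_k; (1+y)^2 gives the falling factorial (2)_k; (1+y)^3 gives the falling factorial (3)_k.
g_1(k) for k = 0…8: 1, 5, 20, 60, 120, 120, 0, 0, 0.
g_2(k) for k = 0…8: 1, 2, 2, 0, 0, 0, 0, 0, 0.
g_3(k) for k = 0…8: 1, 3, 6, 6, 0, 0, 0, 0, 0.
First combine the last two factors: h(k) = Σ_j C(k,j)·g_2(j)·g_3(k−j) for k = 0…8: 1, 5, 20, 60, 120, 120, 0, 0, 0.
c_8 = Σ_k C(8,k)·g_1(k)·h(8−k) = 56·60·120 + 70·120·120 + 56·120·60 = 403200 + 1008000 + 403200 = 1814400.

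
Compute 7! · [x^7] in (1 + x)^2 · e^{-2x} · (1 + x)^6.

6144

The EGF product rule gives c_7 = Σ_{k_1+k_2+k_3=7} C(7; k_1,k_2,k_3) · ∏ g_i(k_i), where (1+x)^2 gives the falling factorial (2)_k; e^{-2x} gives (-2)^k; (1+x)^6 gives the falling factorial (6)_k.
g_1(k) for k = 0…7: 1, 2, 2, 0, 0, 0, 0, 0.
g_2(k) for k = 0…7: 1, -2, 4, -8, 16, -32, 64, -128.
g_3(k) for k = 0…7: 1, 6, 30, 120, 360, 720, 720, 0.
First combine the last two factors: h(k) = Σ_j C(k,j)·g_2(j)·g_3(k−j) for k = 0…7: 1, 4, 10, 4, -56, -32, 592, -800.
c_7 = Σ_k C(7,k)·g_1(k)·h(7−k) = 1·1·(-800) + 7·2·592 + 21·2·(-32) = −800 + 8288 − 1344 = 6144.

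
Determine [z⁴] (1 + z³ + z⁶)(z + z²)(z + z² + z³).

(1 + z³ + z⁶) has coefficients 1,0,0,1,0 for degrees 0…4.
(z + z²) has coefficients 0,1,1,0,0 for degrees 0…4.
Finally multiplying by (z + z² + z³), the product of all factors after the first has coefficients 0,0,1,2,2 for degrees 0…4.
[z⁴] = 1·2 + 1·0 = 2.

2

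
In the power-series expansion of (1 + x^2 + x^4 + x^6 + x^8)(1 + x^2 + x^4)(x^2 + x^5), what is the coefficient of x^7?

2

(1 + x^2 + x^4 + x^6 + x^8) has coefficients 1,0,1,0,1,0,1,0 for degrees 0…7.
(1 + x^2 + x^4) has coefficients 1,0,1,0,1,0,0,0 for degrees 0…7.
Finally multiplying by (x^2 + x^5), the product of all factors after the first has coefficients 0,0,1,0,1,1,1,1 for degrees 0…7.
[x^7] = 1·1 + 1·1 + 1·0 + 1·0 = 2.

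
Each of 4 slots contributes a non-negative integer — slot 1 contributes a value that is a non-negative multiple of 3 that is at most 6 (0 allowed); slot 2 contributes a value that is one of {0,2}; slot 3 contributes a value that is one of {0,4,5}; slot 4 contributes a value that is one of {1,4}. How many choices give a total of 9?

The generating function for the choices is (1 + x^3 + x^6)·(1 + x^2)·(1 + x^4 + x^5)·(x + x^4); the count is [x^9].
(1 + x^3 + x^6) has coefficients 1,0,0,1,0,0,1 for degrees 0…6.
(1 + x^2) has coefficients 1,0,1,0,0,0,0,0,0,0 for degrees 0…9.
Multiplying by (1 + x^4 + x^5) gives running coefficients 1,0,1,0,1,1,1,1,0,0 for degrees 0…9.
Finally multiplying by (x + x^4), the product of all factors after the first has coefficients 0,1,0,1,1,1,2,1,2,1 for degrees 0…9.
[x^9] = 1·1 + 1·2 + 1·1 = 4.

4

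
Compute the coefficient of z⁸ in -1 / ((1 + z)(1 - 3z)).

The denominator gives the recurrence a_n = 2a_(n−1) + 3a_(n−2) for n ≥ 2; the numerator fixes a_0 = -1, a_1 = -2.
Iterating: -1, -2, -7, -20, -61, -182, -547, -1640, -4921, so a_8 = -4921.

-4921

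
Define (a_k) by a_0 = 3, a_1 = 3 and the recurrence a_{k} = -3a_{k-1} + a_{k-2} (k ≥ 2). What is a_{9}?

The ordinary generating function has denominator 1 + 3z - z^2.
Iterating the recurrence: a_0,…,a_{9} = 3, 3, -6, 21, -69, 228, -753, 2487, -8214, 27129.

27129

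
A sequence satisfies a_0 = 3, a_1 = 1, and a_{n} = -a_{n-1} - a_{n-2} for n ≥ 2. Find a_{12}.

3

The ordinary generating function has denominator 1 + y + y^2.
Iterating the recurrence: a_0,…,a_{12} = 3, 1, -4, 3, 1, -4, 3, 1, -4, 3, 1, -4, 3.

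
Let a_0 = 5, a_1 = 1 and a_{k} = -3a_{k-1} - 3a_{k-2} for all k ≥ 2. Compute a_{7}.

-27

The ordinary generating function has denominator 1 + 3x + 3x^2.
Iterating the recurrence: a_0,…,a_{7} = 5, 1, -18, 51, -99, 144, -135, -27.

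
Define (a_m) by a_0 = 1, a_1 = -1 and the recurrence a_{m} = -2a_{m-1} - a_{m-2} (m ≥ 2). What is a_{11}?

The ordinary generating function has denominator 1 + 2q + q^2.
Iterating the recurrence: a_0,…,a_{11} = 1, -1, 1, -1, 1, -1, 1, -1, 1, -1, 1, -1.

-1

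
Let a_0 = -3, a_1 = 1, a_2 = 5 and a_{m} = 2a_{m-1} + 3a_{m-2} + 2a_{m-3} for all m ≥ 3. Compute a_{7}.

927

The ordinary generating function has denominator 1 - 2x - 3x^2 - 2x^3.
Iterating the recurrence: a_0,…,a_{7} = -3, 1, 5, 7, 31, 93, 293, 927.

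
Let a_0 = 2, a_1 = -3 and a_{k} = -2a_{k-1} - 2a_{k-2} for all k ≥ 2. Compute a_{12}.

The ordinary generating function has denominator 1 + 2z + 2z^2.
Iterating the recurrence: a_0,…,a_{12} = 2, -3, 2, 2, -8, 12, -8, -8, 32, -48, 32, 32, -128.

-128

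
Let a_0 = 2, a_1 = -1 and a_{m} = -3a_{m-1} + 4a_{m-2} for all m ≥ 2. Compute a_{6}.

2459

The ordinary generating function has denominator 1 + 3z - 4z^2.
Iterating the recurrence: a_0,…,a_{6} = 2, -1, 11, -37, 155, -613, 2459.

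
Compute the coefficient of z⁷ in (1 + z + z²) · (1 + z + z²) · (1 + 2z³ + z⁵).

(1 + z + z²) has coefficients 1,1,1 for degrees 0…2.
(1 + z + z²) has coefficients 1,1,1,0,0,0,0,0 for degrees 0…7.
Finally multiplying by (1 + 2z³ + z⁵), the product of all factors after the first has coefficients 1,1,1,2,2,3,1,1 for degrees 0…7.
[z⁷] = 1·1 + 1·1 + 1·3 = 5.

5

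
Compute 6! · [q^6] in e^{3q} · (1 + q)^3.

The EGF product rule gives c_6 = Σ_{k_1+k_2=6} C(6; k_1,k_2) · ∏ g_i(k_i), where e^{3q} gives (3)^k; (1+q)^3 gives the falling factorial (3)_k.
g_1(k) for k = 0…6: 1, 3, 9, 27, 81, 243, 729.
g_2(k) for k = 0…6: 1, 3, 6, 6, 0, 0, 0.
c_6 = Σ_k C(6,k)·g_1(k)·g_2(6−k) = 20·27·6 + 15·81·6 + 6·243·3 + 1·729·1 = 3240 + 7290 + 4374 + 729 = 15633.

15633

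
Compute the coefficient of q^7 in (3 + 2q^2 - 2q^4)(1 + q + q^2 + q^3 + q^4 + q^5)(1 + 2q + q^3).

(3 + 2q^2 - 2q^4) has coefficients 3,0,2,0,-2 for degrees 0…4.
(1 + q + q^2 + q^3 + q^4 + q^5) has coefficients 1,1,1,1,1,1,0,0 for degrees 0…7.
Finally multiplying by (1 + 2q + q^3), the product of all factors after the first has coefficients 1,3,3,4,4,4,3,1 for degrees 0…7.
[q^7] = 3·1 + 2·4 − 2·4 = 3.

3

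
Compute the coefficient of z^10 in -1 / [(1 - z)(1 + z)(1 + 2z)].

The denominator gives the recurrence a_n = −2a_(n−1) + a_(n−2) + 2a_(n−3) for n ≥ 3; the numerator fixes a_0 = -1, a_1 = 2, a_2 = -5.
Iterating: -1, 2, -5, 10, -21, 42, -85, 170, -341, 682, -1365, so a_10 = -1365.

-1365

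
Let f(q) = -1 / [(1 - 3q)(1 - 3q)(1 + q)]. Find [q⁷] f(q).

-13532

The denominator gives the recurrence a_n = 5a_(n−1) − 3a_(n−2) − 9a_(n−3) for n ≥ 3; the numerator fixes a_0 = -1, a_1 = -5, a_2 = -22.
Iterating: -1, -5, -22, -86, -319, -1139, -3964, -13532, so a_7 = -13532.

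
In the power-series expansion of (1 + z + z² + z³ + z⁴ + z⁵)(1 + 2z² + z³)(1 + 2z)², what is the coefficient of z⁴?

32

(1 + z + z² + z³ + z⁴ + z⁵) has coefficients 1,1,1,1,1 for degrees 0…4.
(1 + 2z² + z³) has coefficients 1,0,2,1,0 for degrees 0…4.
Finally multiplying by (1 + 2z)², the product of all factors after the first has coefficients 1,4,6,9,12 for degrees 0…4.
[z⁴] = 1·12 + 1·9 + 1·6 + 1·4 + 1·1 = 32.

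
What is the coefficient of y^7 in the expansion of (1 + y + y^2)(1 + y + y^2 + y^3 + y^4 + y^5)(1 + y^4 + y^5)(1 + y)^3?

50

(1 + y + y^2) has coefficients 1,1,1 for degrees 0…2.
(1 + y + y^2 + y^3 + y^4 + y^5) has coefficients 1,1,1,1,1,1,0,0 for degrees 0…7.
Multiplying by (1 + y^4 + y^5) gives running coefficients 1,1,1,1,2,3,2,2 for degrees 0…7.
Finally multiplying by (1 + y)^3, the product of all factors after the first has coefficients 1,4,7,8,9,13,18,19 for degrees 0…7.
[y^7] = 1·19 + 1·18 + 1·13 = 50.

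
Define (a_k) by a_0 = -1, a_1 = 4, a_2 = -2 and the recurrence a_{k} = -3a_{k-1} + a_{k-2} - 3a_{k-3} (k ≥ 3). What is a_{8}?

The ordinary generating function has denominator 1 + 3q - q^2 + 3q^3.
Iterating the recurrence: a_0,…,a_{8} = -1, 4, -2, 13, -53, 178, -626, 2215, -7805.

-7805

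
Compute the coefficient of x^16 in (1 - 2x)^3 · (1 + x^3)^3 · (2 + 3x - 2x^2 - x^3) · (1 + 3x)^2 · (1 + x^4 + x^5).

(1 - 2x)^3 has coefficients 1,-6,12,-8 for degrees 0…3.
(1 + x^3)^3 has coefficients 1,0,0,3,0,0,3,0,0,1,0,0,0,0,0,0,0 for degrees 0…16.
Multiplying by (2 + 3x - 2x^2 - x^3) gives running coefficients 2,3,-2,5,9,-6,3,9,-6,-1,3,-2,-1,0,0,0,0 for degrees 0…16.
Multiplying by (1 + 3x)^2 gives running coefficients 2,15,34,20,21,93,48,-27,75,44,-57,7,14,-24,-9,0,0 for degrees 0…16.
Finally multiplying by (1 + x^4 + x^5), the product of all factors after the first has coefficients 2,15,34,20,23,110,97,27,116,158,84,28,62,95,-22,-50,21 for degrees 0…16.
[x^16] = 1·21 − 6·(-50) + 12·(-22) − 8·95 = -703.

-703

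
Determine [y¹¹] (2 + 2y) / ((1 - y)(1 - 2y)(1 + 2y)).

Partial fractions give a closed form: a_n = (-4/3)·1^n + (3)·2^n + (1/3)·(-2)^n.
At n = 11: a_11 = 5460.

5460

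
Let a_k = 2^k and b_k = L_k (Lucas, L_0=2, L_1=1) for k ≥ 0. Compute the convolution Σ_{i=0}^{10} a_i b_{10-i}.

5623

The convolution is the t^10 coefficient of A(t)B(t).
Σ = 1·123 + 2·76 + 4·47 + 8·29 + 16·18 + 32·11 + 64·7 + 128·4 + 256·3 + 512·1 + 1024·2 = 5623.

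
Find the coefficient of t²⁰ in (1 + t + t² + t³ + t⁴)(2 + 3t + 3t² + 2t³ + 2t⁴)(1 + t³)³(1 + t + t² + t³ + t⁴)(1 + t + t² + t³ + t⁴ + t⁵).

305

(1 + t + t² + t³ + t⁴) has coefficients 1,1,1,1,1 for degrees 0…4.
(2 + 3t + 3t² + 2t³ + 2t⁴) has coefficients 2,3,3,2,2,0,0,0,0,0,0,0,0,0,0,0,0,0,0,0,0 for degrees 0…20.
Multiplying by (1 + t³)³ gives running coefficients 2,3,3,8,11,9,12,15,9,8,9,3,2,2,0,0,0,0,0,0,0 for degrees 0…20.
Multiplying by (1 + t + t² + t³ + t⁴) gives running coefficients 2,5,8,16,27,34,43,55,56,53,53,44,31,24,16,7,4,2,0,0,0 for degrees 0…20.
Finally multiplying by (1 + t + t² + t³ + t⁴ + t⁵), the product of all factors after the first has coefficients 2,7,15,31,58,92,133,183,231,268,294,304,292,261,221,175,126,84,53,29,13 for degrees 0…20.
[t²⁰] = 1·13 + 1·29 + 1·53 + 1·84 + 1·126 = 305.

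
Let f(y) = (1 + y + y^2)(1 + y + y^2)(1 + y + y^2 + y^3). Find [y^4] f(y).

(1 + y + y^2) has coefficients 1,1,1 for degrees 0…2.
(1 + y + y^2) has coefficients 1,1,1,0,0 for degrees 0…4.
Finally multiplying by (1 + y + y^2 + y^3), the product of all factors after the first has coefficients 1,2,3,3,2 for degrees 0…4.
[y^4] = 1·2 + 1·3 + 1·3 = 8.

8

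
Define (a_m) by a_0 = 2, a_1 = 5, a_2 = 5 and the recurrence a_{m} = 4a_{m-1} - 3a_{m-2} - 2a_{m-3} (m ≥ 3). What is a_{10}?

-19159

The ordinary generating function has denominator 1 - 4z + 3z^2 + 2z^3.
Iterating the recurrence: a_0,…,a_{10} = 2, 5, 5, 1, -21, -97, -327, -975, -2725, -7321, -19159.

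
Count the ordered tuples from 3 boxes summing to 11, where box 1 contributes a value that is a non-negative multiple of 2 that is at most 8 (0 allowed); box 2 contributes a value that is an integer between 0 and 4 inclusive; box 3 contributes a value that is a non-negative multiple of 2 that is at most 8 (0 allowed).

9

The generating function for the choices is (1 + y^2 + y^4 + y^6 + y^8)·(1 + y + y^2 + y^3 + y^4)·(1 + y^2 + y^4 + y^6 + y^8); the count is [y^11].
(1 + y^2 + y^4 + y^6 + y^8) has coefficients 1,0,1,0,1,0,1,0,1 for degrees 0…8.
(1 + y + y^2 + y^3 + y^4) has coefficients 1,1,1,1,1,0,0,0,0,0,0,0 for degrees 0…11.
Finally multiplying by (1 + y^2 + y^4 + y^6 + y^8), the product of all factors after the first has coefficients 1,1,2,2,3,2,3,2,3,2,2,1 for degrees 0…11.
[y^11] = 1·1 + 1·2 + 1·2 + 1·2 + 1·2 = 9.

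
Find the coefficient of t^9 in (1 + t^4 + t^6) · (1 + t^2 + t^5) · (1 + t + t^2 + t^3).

4

(1 + t^4 + t^6) has coefficients 1,0,0,0,1,0,1 for degrees 0…6.
(1 + t^2 + t^5) has coefficients 1,0,1,0,0,1,0,0,0,0 for degrees 0…9.
Finally multiplying by (1 + t + t^2 + t^3), the product of all factors after the first has coefficients 1,1,2,2,1,2,1,1,1,0 for degrees 0…9.
[t^9] = 1·0 + 1·2 + 1·2 = 4.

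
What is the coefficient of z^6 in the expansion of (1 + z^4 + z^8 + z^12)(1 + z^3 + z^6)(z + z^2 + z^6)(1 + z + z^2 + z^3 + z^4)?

(1 + z^4 + z^8 + z^12) has coefficients 1,0,0,0,1,0,0 for degrees 0…6.
(1 + z^3 + z^6) has coefficients 1,0,0,1,0,0,1 for degrees 0…6.
Multiplying by (z + z^2 + z^6) gives running coefficients 0,1,1,0,1,1,1 for degrees 0…6.
Finally multiplying by (1 + z + z^2 + z^3 + z^4), the product of all factors after the first has coefficients 0,1,2,2,3,4,4 for degrees 0…6.
[z^6] = 1·4 + 1·2 = 6.

6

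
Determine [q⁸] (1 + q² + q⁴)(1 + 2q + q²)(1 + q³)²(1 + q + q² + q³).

(1 + q² + q⁴) has coefficients 1,0,1,0,1 for degrees 0…4.
(1 + 2q + q²) has coefficients 1,2,1,0,0,0,0,0,0 for degrees 0…8.
Multiplying by (1 + q³)² gives running coefficients 1,2,1,2,4,2,1,2,1 for degrees 0…8.
Finally multiplying by (1 + q + q² + q³), the product of all factors after the first has coefficients 1,3,4,6,9,9,9,9,6 for degrees 0…8.
[q⁸] = 1·6 + 1·9 + 1·9 = 24.

24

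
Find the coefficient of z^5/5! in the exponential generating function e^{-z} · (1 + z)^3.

The EGF product rule gives c_5 = Σ_{k_1+k_2=5} C(5; k_1,k_2) · ∏ g_i(k_i), where e^{-z} gives (-1)^k; (1+z)^3 gives the falling factorial (3)_k.
g_1(k) for k = 0…5: 1, -1, 1, -1, 1, -1.
g_2(k) for k = 0…5: 1, 3, 6, 6, 0, 0.
c_5 = Σ_k C(5,k)·g_1(k)·g_2(5−k) = 10·1·6 + 10·(-1)·6 + 5·1·3 + 1·(-1)·1 = 60 − 60 + 15 − 1 = 14.

14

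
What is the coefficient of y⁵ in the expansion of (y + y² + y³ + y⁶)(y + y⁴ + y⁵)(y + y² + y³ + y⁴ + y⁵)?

(y + y² + y³ + y⁶) has coefficients 0,1,1,1,0,0 for degrees 0…5.
(y + y⁴ + y⁵) has coefficients 0,1,0,0,1,1 for degrees 0…5.
Finally multiplying by (y + y² + y³ + y⁴ + y⁵), the product of all factors after the first has coefficients 0,0,1,1,1,2 for degrees 0…5.
[y⁵] = 1·1 + 1·1 + 1·1 = 3.

3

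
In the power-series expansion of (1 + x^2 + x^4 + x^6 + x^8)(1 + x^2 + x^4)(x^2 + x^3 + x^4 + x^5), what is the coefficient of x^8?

6

(1 + x^2 + x^4 + x^6 + x^8) has coefficients 1,0,1,0,1,0,1,0,1 for degrees 0…8.
(1 + x^2 + x^4) has coefficients 1,0,1,0,1,0,0,0,0 for degrees 0…8.
Finally multiplying by (x^2 + x^3 + x^4 + x^5), the product of all factors after the first has coefficients 0,0,1,1,2,2,2,2,1 for degrees 0…8.
[x^8] = 1·1 + 1·2 + 1·2 + 1·1 + 1·0 = 6.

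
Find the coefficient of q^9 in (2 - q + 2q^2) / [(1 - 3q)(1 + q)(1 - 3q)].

284173

The denominator gives the recurrence a_n = 5a_(n−1) − 3a_(n−2) − 9a_(n−3) for n ≥ 3; the numerator fixes a_0 = 2, a_1 = 9, a_2 = 41.
Iterating: 2, 9, 41, 160, 596, 2131, 7427, 25378, 85430, 284173, so a_9 = 284173.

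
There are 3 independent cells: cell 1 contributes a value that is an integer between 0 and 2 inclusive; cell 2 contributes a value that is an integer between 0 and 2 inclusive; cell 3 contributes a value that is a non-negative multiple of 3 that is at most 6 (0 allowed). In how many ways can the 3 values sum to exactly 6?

3

The generating function for the choices is (1 + z + z²)·(1 + z + z²)·(1 + z³ + z⁶); the count is [z⁶].
(1 + z + z²) has coefficients 1,1,1 for degrees 0…2.
(1 + z + z²) has coefficients 1,1,1,0,0,0,0 for degrees 0…6.
Finally multiplying by (1 + z³ + z⁶), the product of all factors after the first has coefficients 1,1,1,1,1,1,1 for degrees 0…6.
[z⁶] = 1·1 + 1·1 + 1·1 = 3.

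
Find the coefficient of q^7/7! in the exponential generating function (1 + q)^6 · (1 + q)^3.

181440

The EGF product rule gives c_7 = Σ_{k_1+k_2=7} C(7; k_1,k_2) · ∏ g_i(k_i), where (1+q)^6 gives the falling factorial (6)_k; (1+q)^3 gives the falling factorial (3)_k.
g_1(k) for k = 0…7: 1, 6, 30, 120, 360, 720, 720, 0.
g_2(k) for k = 0…7: 1, 3, 6, 6, 0, 0, 0, 0.
c_7 = Σ_k C(7,k)·g_1(k)·g_2(7−k) = 35·360·6 + 21·720·6 + 7·720·3 = 75600 + 90720 + 15120 = 181440.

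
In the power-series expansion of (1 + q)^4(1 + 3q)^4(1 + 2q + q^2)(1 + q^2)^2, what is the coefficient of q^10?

(1 + q)^4 has coefficients 1,4,6,4,1 for degrees 0…4.
(1 + 3q)^4 has coefficients 1,12,54,108,81,0,0,0,0,0,0 for degrees 0…10.
Multiplying by (1 + 2q + q^2) gives running coefficients 1,14,79,228,351,270,81,0,0,0,0 for degrees 0…10.
Finally multiplying by (1 + q^2)^2, the product of all factors after the first has coefficients 1,14,81,256,510,740,862,768,513,270,81 for degrees 0…10.
[q^10] = 1·81 + 4·270 + 6·513 + 4·768 + 1·862 = 8173.

8173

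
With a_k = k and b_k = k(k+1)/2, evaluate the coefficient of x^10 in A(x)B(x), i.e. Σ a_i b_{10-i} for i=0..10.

Write out a_i and b_{10-i} for i = 0,…,10 and sum the products.
Σ = 0·55 + 1·45 + 2·36 + 3·28 + 4·21 + 5·15 + 6·10 + 7·6 + 8·3 + 9·1 + 10·0 = 495.

495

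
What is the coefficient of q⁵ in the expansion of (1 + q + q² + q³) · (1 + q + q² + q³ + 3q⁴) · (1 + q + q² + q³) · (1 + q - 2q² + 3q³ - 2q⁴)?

(1 + q + q² + q³) has coefficients 1,1,1,1 for degrees 0…3.
(1 + q + q² + q³ + 3q⁴) has coefficients 1,1,1,1,3,0 for degrees 0…5.
Multiplying by (1 + q + q² + q³) gives running coefficients 1,2,3,4,6,5 for degrees 0…5.
Finally multiplying by (1 + q - 2q² + 3q³ - 2q⁴), the product of all factors after the first has coefficients 1,3,3,6,8,8 for degrees 0…5.
[q⁵] = 1·8 + 1·8 + 1·6 + 1·3 = 25.

25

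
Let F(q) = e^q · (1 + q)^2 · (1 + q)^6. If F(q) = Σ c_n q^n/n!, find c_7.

394353

The EGF product rule gives c_7 = Σ_{k_1+k_2+k_3=7} C(7; k_1,k_2,k_3) · ∏ g_i(k_i), where e^q gives (1)^k; (1+q)^2 gives the falling factorial (2)_k; (1+q)^6 gives the falling factorial (6)_k.
g_1(k) for k = 0…7: 1, 1, 1, 1, 1, 1, 1, 1.
g_2(k) for k = 0…7: 1, 2, 2, 0, 0, 0, 0, 0.
g_3(k) for k = 0…7: 1, 6, 30, 120, 360, 720, 720, 0.
First combine the last two factors: h(k) = Σ_j C(k,j)·g_2(j)·g_3(k−j) for k = 0…7: 1, 8, 56, 336, 1680, 6720, 20160, 40320.
c_7 = Σ_k C(7,k)·g_1(k)·h(7−k) = 1·1·40320 + 7·1·20160 + 21·1·6720 + 35·1·1680 + 35·1·336 + 21·1·56 + 7·1·8 + 1·1·1 = 40320 + 141120 + 141120 + 58800 + 11760 + 1176 + 56 + 1 = 394353.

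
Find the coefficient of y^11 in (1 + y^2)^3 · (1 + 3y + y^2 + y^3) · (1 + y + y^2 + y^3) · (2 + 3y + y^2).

40

(1 + y^2)^3 has coefficients 1,0,3,0,3,0,1 for degrees 0…6.
(1 + 3y + y^2 + y^3) has coefficients 1,3,1,1,0,0,0,0,0,0,0,0 for degrees 0…11.
Multiplying by (1 + y + y^2 + y^3) gives running coefficients 1,4,5,6,5,2,1,0,0,0,0,0 for degrees 0…11.
Finally multiplying by (2 + 3y + y^2), the product of all factors after the first has coefficients 2,11,23,31,33,25,13,5,1,0,0,0 for degrees 0…11.
[y^11] = 1·0 + 3·0 + 3·5 + 1·25 = 40.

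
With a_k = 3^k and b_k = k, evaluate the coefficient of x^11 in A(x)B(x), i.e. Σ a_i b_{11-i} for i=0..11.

132854

This is [x^11] in the product of the two ordinary generating functions.
Σ = 1·11 + 3·10 + 9·9 + 27·8 + 81·7 + 243·6 + 729·5 + 2187·4 + 6561·3 + 19683·2 + 59049·1 + 177147·0 = 132854.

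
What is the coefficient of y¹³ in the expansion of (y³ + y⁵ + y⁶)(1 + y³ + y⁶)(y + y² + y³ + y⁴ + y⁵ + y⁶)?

(y³ + y⁵ + y⁶) has coefficients 0,0,0,1,0,1,1 for degrees 0…6.
(1 + y³ + y⁶) has coefficients 1,0,0,1,0,0,1,0,0,0,0,0,0,0 for degrees 0…13.
Finally multiplying by (y + y² + y³ + y⁴ + y⁵ + y⁶), the product of all factors after the first has coefficients 0,1,1,1,2,2,2,2,2,2,1,1,1,0 for degrees 0…13.
[y¹³] = 1·1 + 1·2 + 1·2 = 5.

5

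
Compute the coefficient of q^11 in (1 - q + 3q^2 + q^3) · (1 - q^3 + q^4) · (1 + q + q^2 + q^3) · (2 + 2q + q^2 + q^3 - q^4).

3

(1 - q + 3q^2 + q^3) has coefficients 1,-1,3,1 for degrees 0…3.
(1 - q^3 + q^4) has coefficients 1,0,0,-1,1,0,0,0,0,0,0,0 for degrees 0…11.
Multiplying by (1 + q + q^2 + q^3) gives running coefficients 1,1,1,0,0,0,0,1,0,0,0,0 for degrees 0…11.
Finally multiplying by (2 + 2q + q^2 + q^3 - q^4), the product of all factors after the first has coefficients 2,4,5,4,1,0,-1,2,2,1,1,-1 for degrees 0…11.
[q^11] = 1·(-1) − 1·1 + 3·1 + 1·2 = 3.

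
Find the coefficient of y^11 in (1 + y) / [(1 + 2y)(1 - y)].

-682

Partial fractions give a closed form: a_n = (1/3)·(-2)^n + (2/3)·1^n.
At n = 11: a_11 = -682.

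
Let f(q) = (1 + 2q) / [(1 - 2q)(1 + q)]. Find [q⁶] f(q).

The denominator gives the recurrence a_n = a_(n−1) + 2a_(n−2) for n ≥ 2; the numerator fixes a_0 = 1, a_1 = 3.
Iterating: 1, 3, 5, 11, 21, 43, 85, so a_6 = 85.

85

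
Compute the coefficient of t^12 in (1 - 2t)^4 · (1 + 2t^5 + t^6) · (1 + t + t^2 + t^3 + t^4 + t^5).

16

(1 - 2t)^4 has coefficients 1,-8,24,-32,16 for degrees 0…4.
(1 + 2t^5 + t^6) has coefficients 1,0,0,0,0,2,1,0,0,0,0,0,0 for degrees 0…12.
Finally multiplying by (1 + t + t^2 + t^3 + t^4 + t^5), the product of all factors after the first has coefficients 1,1,1,1,1,3,3,3,3,3,3,1,0 for degrees 0…12.
[t^12] = 1·0 − 8·1 + 24·3 − 32·3 + 16·3 = 16.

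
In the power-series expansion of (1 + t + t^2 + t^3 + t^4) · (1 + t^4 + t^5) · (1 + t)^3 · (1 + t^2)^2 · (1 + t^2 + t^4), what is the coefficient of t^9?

139

(1 + t + t^2 + t^3 + t^4) has coefficients 1,1,1,1,1 for degrees 0…4.
(1 + t^4 + t^5) has coefficients 1,0,0,0,1,1,0,0,0,0 for degrees 0…9.
Multiplying by (1 + t)^3 gives running coefficients 1,3,3,1,1,4,6,4,1,0 for degrees 0…9.
Multiplying by (1 + t^2)^2 gives running coefficients 1,3,5,7,8,9,11,13,14,12 for degrees 0…9.
Finally multiplying by (1 + t^2 + t^4), the product of all factors after the first has coefficients 1,3,6,10,14,19,24,29,33,34 for degrees 0…9.
[t^9] = 1·34 + 1·33 + 1·29 + 1·24 + 1·19 = 139.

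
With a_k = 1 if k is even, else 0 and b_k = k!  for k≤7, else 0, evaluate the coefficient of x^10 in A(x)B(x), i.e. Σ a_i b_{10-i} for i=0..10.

This is [x^10] in the product of the two ordinary generating functions.
Σ = 1·0 + 0·0 + 1·0 + 0·5040 + 1·720 + 0·120 + 1·24 + 0·6 + 1·2 + 0·1 + 1·1 = 747.

747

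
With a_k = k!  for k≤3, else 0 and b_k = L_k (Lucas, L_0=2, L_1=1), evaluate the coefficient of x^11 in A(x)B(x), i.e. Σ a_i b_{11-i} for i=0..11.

756

Write out a_i and b_{11-i} for i = 0,…,11 and sum the products.
Σ = 1·199 + 1·123 + 2·76 + 6·47 + 0·29 + 0·18 + 0·11 + 0·7 + 0·4 + 0·3 + 0·1 + 0·2 = 756.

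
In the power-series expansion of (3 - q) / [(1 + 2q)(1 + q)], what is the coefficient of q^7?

-892

The denominator gives the recurrence a_n = −3a_(n−1) − 2a_(n−2) for n ≥ 2; the numerator fixes a_0 = 3, a_1 = -10.
Iterating: 3, -10, 24, -52, 108, -220, 444, -892, so a_7 = -892.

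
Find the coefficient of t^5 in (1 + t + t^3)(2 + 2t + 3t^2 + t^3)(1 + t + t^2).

12

(1 + t + t^3) has coefficients 1,1,0,1 for degrees 0…3.
(2 + 2t + 3t^2 + t^3) has coefficients 2,2,3,1,0,0 for degrees 0…5.
Finally multiplying by (1 + t + t^2), the product of all factors after the first has coefficients 2,4,7,6,4,1 for degrees 0…5.
[t^5] = 1·1 + 1·4 + 1·7 = 12.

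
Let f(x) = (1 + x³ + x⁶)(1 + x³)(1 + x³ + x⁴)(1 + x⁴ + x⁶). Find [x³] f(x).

3

(1 + x³ + x⁶) has coefficients 1,0,0,1 for degrees 0…3.
(1 + x³) has coefficients 1,0,0,1 for degrees 0…3.
Multiplying by (1 + x³ + x⁴) gives running coefficients 1,0,0,2 for degrees 0…3.
Finally multiplying by (1 + x⁴ + x⁶), the product of all factors after the first has coefficients 1,0,0,2 for degrees 0…3.
[x³] = 1·2 + 1·1 = 3.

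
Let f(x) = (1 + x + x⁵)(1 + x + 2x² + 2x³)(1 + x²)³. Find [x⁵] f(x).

19

(1 + x + x⁵) has coefficients 1,1,0,0,0,1 for degrees 0…5.
(1 + x + 2x² + 2x³) has coefficients 1,1,2,2,0,0 for degrees 0…5.
Finally multiplying by (1 + x²)³, the product of all factors after the first has coefficients 1,1,5,5,9,9 for degrees 0…5.
[x⁵] = 1·9 + 1·9 + 1·1 = 19.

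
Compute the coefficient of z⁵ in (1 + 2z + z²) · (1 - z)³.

-1

(1 + 2z + z²) has coefficients 1,2,1 for degrees 0…2.
(1 - z)³ has coefficients 1,-3,3,-1,0,0 for degrees 0…5.
[z⁵] = 1·0 + 2·0 + 1·(-1) = -1.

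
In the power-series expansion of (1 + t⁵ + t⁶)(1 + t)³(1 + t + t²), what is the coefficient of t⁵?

(1 + t⁵ + t⁶) has coefficients 1,0,0,0,0,1 for degrees 0…5.
(1 + t)³ has coefficients 1,3,3,1,0,0 for degrees 0…5.
Finally multiplying by (1 + t + t²), the product of all factors after the first has coefficients 1,4,7,7,4,1 for degrees 0…5.
[t⁵] = 1·1 + 1·1 = 2.

2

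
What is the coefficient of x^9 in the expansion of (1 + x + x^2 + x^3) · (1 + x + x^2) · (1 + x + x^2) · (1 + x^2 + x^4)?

7

(1 + x + x^2 + x^3) has coefficients 1,1,1,1 for degrees 0…3.
(1 + x + x^2) has coefficients 1,1,1,0,0,0,0,0,0,0 for degrees 0…9.
Multiplying by (1 + x + x^2) gives running coefficients 1,2,3,2,1,0,0,0,0,0 for degrees 0…9.
Finally multiplying by (1 + x^2 + x^4), the product of all factors after the first has coefficients 1,2,4,4,5,4,4,2,1,0 for degrees 0…9.
[x^9] = 1·0 + 1·1 + 1·2 + 1·4 = 7.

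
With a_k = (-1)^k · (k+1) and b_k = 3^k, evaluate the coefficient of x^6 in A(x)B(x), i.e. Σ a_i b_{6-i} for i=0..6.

412

The convolution is the t^6 coefficient of A(t)B(t).
Σ = 1·729 − 2·243 + 3·81 − 4·27 + 5·9 − 6·3 + 7·1 = 412.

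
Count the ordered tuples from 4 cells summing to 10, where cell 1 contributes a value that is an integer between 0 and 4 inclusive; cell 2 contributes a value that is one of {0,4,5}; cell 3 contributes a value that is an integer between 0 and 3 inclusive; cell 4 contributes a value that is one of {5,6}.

The generating function for the choices is (1 + q + q² + q³ + q⁴)·(1 + q⁴ + q⁵)·(1 + q + q² + q³)·(q⁵ + q⁶); the count is [q¹⁰].
(1 + q + q² + q³ + q⁴) has coefficients 1,1,1,1,1 for degrees 0…4.
(1 + q⁴ + q⁵) has coefficients 1,0,0,0,1,1,0,0,0,0,0 for degrees 0…10.
Multiplying by (1 + q + q² + q³) gives running coefficients 1,1,1,1,1,2,2,2,1,0,0 for degrees 0…10.
Finally multiplying by (q⁵ + q⁶), the product of all factors after the first has coefficients 0,0,0,0,0,1,2,2,2,2,3 for degrees 0…10.
[q¹⁰] = 1·3 + 1·2 + 1·2 + 1·2 + 1·2 = 11.

11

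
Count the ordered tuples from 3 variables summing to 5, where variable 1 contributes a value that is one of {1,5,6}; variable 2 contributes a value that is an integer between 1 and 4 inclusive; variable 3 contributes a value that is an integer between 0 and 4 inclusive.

4

The generating function for the choices is (y + y^5 + y^6)·(y + y^2 + y^3 + y^4)·(1 + y + y^2 + y^3 + y^4); the count is [y^5].
(y + y^5 + y^6) has coefficients 0,1,0,0,0,1 for degrees 0…5.
(y + y^2 + y^3 + y^4) has coefficients 0,1,1,1,1,0 for degrees 0…5.
Finally multiplying by (1 + y + y^2 + y^3 + y^4), the product of all factors after the first has coefficients 0,1,2,3,4,4 for degrees 0…5.
[y^5] = 1·4 + 1·0 = 4.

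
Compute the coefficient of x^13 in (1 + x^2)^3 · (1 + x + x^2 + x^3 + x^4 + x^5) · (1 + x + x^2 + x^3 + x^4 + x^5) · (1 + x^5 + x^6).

82

(1 + x^2)^3 has coefficients 1,0,3,0,3,0,1 for degrees 0…6.
(1 + x + x^2 + x^3 + x^4 + x^5) has coefficients 1,1,1,1,1,1,0,0,0,0,0,0,0,0 for degrees 0…13.
Multiplying by (1 + x + x^2 + x^3 + x^4 + x^5) gives running coefficients 1,2,3,4,5,6,5,4,3,2,1,0,0,0 for degrees 0…13.
Finally multiplying by (1 + x^5 + x^6), the product of all factors after the first has coefficients 1,2,3,4,5,7,8,9,10,11,12,11,9,7 for degrees 0…13.
[x^13] = 1·7 + 3·11 + 3·11 + 1·9 = 82.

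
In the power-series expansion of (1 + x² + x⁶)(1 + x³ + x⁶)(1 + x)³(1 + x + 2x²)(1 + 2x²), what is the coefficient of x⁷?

(1 + x² + x⁶) has coefficients 1,0,1,0,0,0,1 for degrees 0…6.
(1 + x³ + x⁶) has coefficients 1,0,0,1,0,0,1,0 for degrees 0…7.
Multiplying by (1 + x)³ gives running coefficients 1,3,3,2,3,3,2,3 for degrees 0…7.
Multiplying by (1 + x + 2x²) gives running coefficients 1,4,8,11,11,10,11,11 for degrees 0…7.
Finally multiplying by (1 + 2x²), the product of all factors after the first has coefficients 1,4,10,19,27,32,33,31 for degrees 0…7.
[x⁷] = 1·31 + 1·32 + 1·4 = 67.

67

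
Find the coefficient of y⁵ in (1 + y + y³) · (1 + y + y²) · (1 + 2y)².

(1 + y + y³) has coefficients 1,1,0,1 for degrees 0…3.
(1 + y + y²) has coefficients 1,1,1,0,0,0 for degrees 0…5.
Finally multiplying by (1 + 2y)², the product of all factors after the first has coefficients 1,5,9,8,4,0 for degrees 0…5.
[y⁵] = 1·0 + 1·4 + 1·9 = 13.

13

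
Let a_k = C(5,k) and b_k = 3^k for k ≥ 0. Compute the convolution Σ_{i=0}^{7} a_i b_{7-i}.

The convolution is the x^7 coefficient of A(x)B(x).
Σ = 1·2187 + 5·729 + 10·243 + 10·81 + 5·27 + 1·9 + 0·3 + 0·1 = 9216.

9216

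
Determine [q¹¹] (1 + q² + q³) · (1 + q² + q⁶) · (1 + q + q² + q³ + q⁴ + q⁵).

(1 + q² + q³) has coefficients 1,0,1,1 for degrees 0…3.
(1 + q² + q⁶) has coefficients 1,0,1,0,0,0,1,0,0,0,0,0 for degrees 0…11.
Finally multiplying by (1 + q + q² + q³ + q⁴ + q⁵), the product of all factors after the first has coefficients 1,1,2,2,2,2,2,2,1,1,1,1 for degrees 0…11.
[q¹¹] = 1·1 + 1·1 + 1·1 = 3.

3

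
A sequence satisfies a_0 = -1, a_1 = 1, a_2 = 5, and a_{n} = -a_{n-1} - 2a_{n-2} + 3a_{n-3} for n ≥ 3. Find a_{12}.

The ordinary generating function has denominator 1 + x + 2x^2 - 3x^3.
Iterating the recurrence: a_0,…,a_{12} = -1, 1, 5, -10, 3, 32, -68, 13, 219, -449, 50, 1505, -2952.

-2952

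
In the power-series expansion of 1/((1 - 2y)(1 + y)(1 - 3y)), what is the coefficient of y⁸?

Partial fractions give a closed form: a_n = (-4/3)·2^n + (1/12)·(-1)^n + (9/4)·3^n.
At n = 8: a_8 = 14421.

14421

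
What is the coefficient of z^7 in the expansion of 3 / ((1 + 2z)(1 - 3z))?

Partial fractions give a closed form: a_n = (6/5)·(-2)^n + (9/5)·3^n.
At n = 7: a_7 = 3783.

3783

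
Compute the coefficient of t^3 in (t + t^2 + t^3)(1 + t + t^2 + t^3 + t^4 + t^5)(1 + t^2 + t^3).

(t + t^2 + t^3) has coefficients 0,1,1,1 for degrees 0…3.
(1 + t + t^2 + t^3 + t^4 + t^5) has coefficients 1,1,1,1 for degrees 0…3.
Finally multiplying by (1 + t^2 + t^3), the product of all factors after the first has coefficients 1,1,2,3 for degrees 0…3.
[t^3] = 1·2 + 1·1 + 1·1 = 4.

4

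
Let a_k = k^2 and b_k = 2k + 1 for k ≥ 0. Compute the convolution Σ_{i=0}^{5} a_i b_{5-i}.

155

The convolution is the x^5 coefficient of A(x)B(x).
Σ = 0·11 + 1·9 + 4·7 + 9·5 + 16·3 + 25·1 = 155.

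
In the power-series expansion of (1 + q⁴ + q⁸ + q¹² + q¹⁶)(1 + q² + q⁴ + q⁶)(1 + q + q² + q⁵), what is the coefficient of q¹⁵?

(1 + q⁴ + q⁸ + q¹² + q¹⁶) has coefficients 1,0,0,0,1,0,0,0,1,0,0,0,1,0,0,0 for degrees 0…15.
(1 + q² + q⁴ + q⁶) has coefficients 1,0,1,0,1,0,1,0,0,0,0,0,0,0,0,0 for degrees 0…15.
Finally multiplying by (1 + q + q² + q⁵), the product of all factors after the first has coefficients 1,1,2,1,2,2,2,2,1,1,0,1,0,0,0,0 for degrees 0…15.
[q¹⁵] = 1·0 + 1·1 + 1·2 + 1·1 = 4.

4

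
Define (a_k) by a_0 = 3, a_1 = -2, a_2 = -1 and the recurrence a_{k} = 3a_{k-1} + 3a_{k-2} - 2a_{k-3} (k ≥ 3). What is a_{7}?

The ordinary generating function has denominator 1 - 3q - 3q^2 + 2q^3.
Iterating the recurrence: a_0,…,a_{7} = 3, -2, -1, -15, -44, -175, -627, -2318.

-2318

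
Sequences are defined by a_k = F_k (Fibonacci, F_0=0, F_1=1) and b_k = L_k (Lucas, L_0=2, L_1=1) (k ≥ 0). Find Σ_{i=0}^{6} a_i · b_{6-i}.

Write out a_i and b_{6-i} for i = 0,…,6 and sum the products.
Σ = 0·18 + 1·11 + 1·7 + 2·4 + 3·3 + 5·1 + 8·2 = 56.

56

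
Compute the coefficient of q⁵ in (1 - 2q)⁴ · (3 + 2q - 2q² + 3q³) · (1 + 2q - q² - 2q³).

-87

(1 - 2q)⁴ has coefficients 1,-8,24,-32,16 for degrees 0…4.
(3 + 2q - 2q² + 3q³) has coefficients 3,2,-2,3,0,0 for degrees 0…5.
Finally multiplying by (1 + 2q - q² - 2q³), the product of all factors after the first has coefficients 3,8,-1,-9,4,1 for degrees 0…5.
[q⁵] = 1·1 − 8·4 + 24·(-9) − 32·(-1) + 16·8 = -87.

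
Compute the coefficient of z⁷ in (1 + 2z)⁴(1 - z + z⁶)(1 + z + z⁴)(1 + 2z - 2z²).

69

(1 + 2z)⁴ has coefficients 1,8,24,32,16 for degrees 0…4.
(1 - z + z⁶) has coefficients 1,-1,0,0,0,0,1,0 for degrees 0…7.
Multiplying by (1 + z + z⁴) gives running coefficients 1,0,-1,0,1,-1,1,1 for degrees 0…7.
Finally multiplying by (1 + 2z - 2z²), the product of all factors after the first has coefficients 1,2,-3,-2,3,1,-3,5 for degrees 0…7.
[z⁷] = 1·5 + 8·(-3) + 24·1 + 32·3 + 16·(-2) = 69.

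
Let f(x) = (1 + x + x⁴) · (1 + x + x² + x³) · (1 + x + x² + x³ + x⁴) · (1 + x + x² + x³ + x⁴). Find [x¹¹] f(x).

(1 + x + x⁴) has coefficients 1,1,0,0,1 for degrees 0…4.
(1 + x + x² + x³) has coefficients 1,1,1,1,0,0,0,0,0,0,0,0 for degrees 0…11.
Multiplying by (1 + x + x² + x³ + x⁴) gives running coefficients 1,2,3,4,4,3,2,1,0,0,0,0 for degrees 0…11.
Finally multiplying by (1 + x + x² + x³ + x⁴), the product of all factors after the first has coefficients 1,3,6,10,14,16,16,14,10,6,3,1 for degrees 0…11.
[x¹¹] = 1·1 + 1·3 + 1·14 = 18.

18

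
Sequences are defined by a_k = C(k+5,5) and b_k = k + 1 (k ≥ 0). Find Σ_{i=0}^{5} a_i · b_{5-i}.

The convolution is the t^5 coefficient of A(t)B(t).
Σ = 1·6 + 6·5 + 21·4 + 56·3 + 126·2 + 252·1 = 792.

792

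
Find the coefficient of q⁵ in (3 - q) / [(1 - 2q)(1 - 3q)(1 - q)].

2597

The denominator gives the recurrence a_n = 6a_(n−1) − 11a_(n−2) + 6a_(n−3) for n ≥ 3; the numerator fixes a_0 = 3, a_1 = 17, a_2 = 69.
Iterating: 3, 17, 69, 245, 813, 2597, so a_5 = 2597.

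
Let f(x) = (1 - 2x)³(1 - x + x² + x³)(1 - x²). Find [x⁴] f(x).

-5

(1 - 2x)³ has coefficients 1,-6,12,-8 for degrees 0…3.
(1 - x + x² + x³) has coefficients 1,-1,1,1,0 for degrees 0…4.
Finally multiplying by (1 - x²), the product of all factors after the first has coefficients 1,-1,0,2,-1 for degrees 0…4.
[x⁴] = 1·(-1) − 6·2 + 12·0 − 8·(-1) = -5.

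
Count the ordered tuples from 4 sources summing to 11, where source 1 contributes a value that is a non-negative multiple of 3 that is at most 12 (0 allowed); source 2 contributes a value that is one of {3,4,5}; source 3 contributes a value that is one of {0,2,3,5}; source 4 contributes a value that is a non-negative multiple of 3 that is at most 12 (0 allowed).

10

The generating function for the choices is (1 + z^3 + z^6 + z^9 + z^12)·(z^3 + z^4 + z^5)·(1 + z^2 + z^3 + z^5)·(1 + z^3 + z^6 + z^9 + z^12); the count is [z^11].
(1 + z^3 + z^6 + z^9 + z^12) has coefficients 1,0,0,1,0,0,1,0,0,1,0,0 for degrees 0…11.
(z^3 + z^4 + z^5) has coefficients 0,0,0,1,1,1,0,0,0,0,0,0 for degrees 0…11.
Multiplying by (1 + z^2 + z^3 + z^5) gives running coefficients 0,0,0,1,1,2,2,2,2,1,1,0 for degrees 0…11.
Finally multiplying by (1 + z^3 + z^6 + z^9 + z^12), the product of all factors after the first has coefficients 0,0,0,1,1,2,3,3,4,4,4,4 for degrees 0…11.
[z^11] = 1·4 + 1·4 + 1·2 + 1·0 = 10.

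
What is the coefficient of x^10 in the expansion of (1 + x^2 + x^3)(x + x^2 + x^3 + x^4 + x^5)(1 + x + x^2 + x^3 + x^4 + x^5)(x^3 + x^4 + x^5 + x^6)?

(1 + x^2 + x^3) has coefficients 1,0,1,1 for degrees 0…3.
(x + x^2 + x^3 + x^4 + x^5) has coefficients 0,1,1,1,1,1,0,0,0,0,0 for degrees 0…10.
Multiplying by (1 + x + x^2 + x^3 + x^4 + x^5) gives running coefficients 0,1,2,3,4,5,5,4,3,2,1 for degrees 0…10.
Finally multiplying by (x^3 + x^4 + x^5 + x^6), the product of all factors after the first has coefficients 0,0,0,0,1,3,6,10,14,17,18 for degrees 0…10.
[x^10] = 1·18 + 1·14 + 1·10 = 42.

42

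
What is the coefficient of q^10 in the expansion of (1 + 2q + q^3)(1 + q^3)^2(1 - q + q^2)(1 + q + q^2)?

3

(1 + 2q + q^3) has coefficients 1,2,0,1 for degrees 0…3.
(1 + q^3)^2 has coefficients 1,0,0,2,0,0,1,0,0,0,0 for degrees 0…10.
Multiplying by (1 - q + q^2) gives running coefficients 1,-1,1,2,-2,2,1,-1,1,0,0 for degrees 0…10.
Finally multiplying by (1 + q + q^2), the product of all factors after the first has coefficients 1,0,1,2,1,2,1,2,1,0,1 for degrees 0…10.
[q^10] = 1·1 + 2·0 + 1·2 = 3.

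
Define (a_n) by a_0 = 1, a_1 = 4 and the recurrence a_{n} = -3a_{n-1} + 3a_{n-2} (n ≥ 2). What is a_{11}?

1628829

The ordinary generating function has denominator 1 + 3q - 3q^2.
Iterating the recurrence: a_0,…,a_{11} = 1, 4, -9, 39, -144, 549, -2079, 7884, -29889, 113319, -429624, 1628829.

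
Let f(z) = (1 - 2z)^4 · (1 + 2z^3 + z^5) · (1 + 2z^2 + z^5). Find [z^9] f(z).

(1 - 2z)^4 has coefficients 1,-8,24,-32,16 for degrees 0…4.
(1 + 2z^3 + z^5) has coefficients 1,0,0,2,0,1,0,0,0,0 for degrees 0…9.
Finally multiplying by (1 + 2z^2 + z^5), the product of all factors after the first has coefficients 1,0,2,2,0,6,0,2,2,0 for degrees 0…9.
[z^9] = 1·0 − 8·2 + 24·2 − 32·0 + 16·6 = 128.

128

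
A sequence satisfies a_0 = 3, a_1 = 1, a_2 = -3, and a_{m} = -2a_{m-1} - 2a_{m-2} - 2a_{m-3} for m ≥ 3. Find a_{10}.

32

The ordinary generating function has denominator 1 + 2q + 2q^2 + 2q^3.
Iterating the recurrence: a_0,…,a_{10} = 3, 1, -3, -2, 8, -6, 0, -4, 20, -32, 32.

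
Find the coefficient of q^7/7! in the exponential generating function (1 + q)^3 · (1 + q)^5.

40320

The EGF product rule gives c_7 = Σ_{k_1+k_2=7} C(7; k_1,k_2) · ∏ g_i(k_i), where (1+q)^3 gives the falling factorial (3)_k; (1+q)^5 gives the falling factorial (5)_k.
g_1(k) for k = 0…7: 1, 3, 6, 6, 0, 0, 0, 0.
g_2(k) for k = 0…7: 1, 5, 20, 60, 120, 120, 0, 0.
c_7 = Σ_k C(7,k)·g_1(k)·g_2(7−k) = 21·6·120 + 35·6·120 = 15120 + 25200 = 40320.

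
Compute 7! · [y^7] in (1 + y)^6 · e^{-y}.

The EGF product rule gives c_7 = Σ_{k_1+k_2=7} C(7; k_1,k_2) · ∏ g_i(k_i), where (1+y)^6 gives the falling factorial (6)_k; e^{-y} gives (-1)^k.
g_1(k) for k = 0…7: 1, 6, 30, 120, 360, 720, 720, 0.
g_2(k) for k = 0…7: 1, -1, 1, -1, 1, -1, 1, -1.
c_7 = Σ_k C(7,k)·g_1(k)·g_2(7−k) = 1·1·(-1) + 7·6·1 + 21·30·(-1) + 35·120·1 + 35·360·(-1) + 21·720·1 + 7·720·(-1) = −1 + 42 − 630 + 4200 − 12600 + 15120 − 5040 = 1091.

1091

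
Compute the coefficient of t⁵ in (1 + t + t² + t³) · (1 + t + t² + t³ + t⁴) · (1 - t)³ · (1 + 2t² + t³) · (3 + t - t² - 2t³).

-5

(1 + t + t² + t³) has coefficients 1,1,1,1 for degrees 0…3.
(1 + t + t² + t³ + t⁴) has coefficients 1,1,1,1,1,0 for degrees 0…5.
Multiplying by (1 - t)³ gives running coefficients 1,-2,1,0,0,-1 for degrees 0…5.
Multiplying by (1 + 2t² + t³) gives running coefficients 1,-2,3,-3,0,0 for degrees 0…5.
Finally multiplying by (3 + t - t² - 2t³), the product of all factors after the first has coefficients 3,-5,6,-6,-2,-3 for degrees 0…5.
[t⁵] = 1·(-3) + 1·(-2) + 1·(-6) + 1·6 = -5.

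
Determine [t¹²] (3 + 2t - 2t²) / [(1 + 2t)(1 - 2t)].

10240

The denominator gives the recurrence a_n = 4a_(n−2) for n ≥ 3; the numerator fixes a_0 = 3, a_1 = 2, a_2 = 10.
Iterating: 3, 2, 10, 8, 40, 32, 160, 128, 640, 512, 2560, 2048, 10240, so a_12 = 10240.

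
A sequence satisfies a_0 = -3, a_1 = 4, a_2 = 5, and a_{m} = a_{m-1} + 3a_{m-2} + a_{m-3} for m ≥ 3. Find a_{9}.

2716

The ordinary generating function has denominator 1 - y - 3y^2 - y^3.
Iterating the recurrence: a_0,…,a_{9} = -3, 4, 5, 14, 33, 80, 193, 466, 1125, 2716.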